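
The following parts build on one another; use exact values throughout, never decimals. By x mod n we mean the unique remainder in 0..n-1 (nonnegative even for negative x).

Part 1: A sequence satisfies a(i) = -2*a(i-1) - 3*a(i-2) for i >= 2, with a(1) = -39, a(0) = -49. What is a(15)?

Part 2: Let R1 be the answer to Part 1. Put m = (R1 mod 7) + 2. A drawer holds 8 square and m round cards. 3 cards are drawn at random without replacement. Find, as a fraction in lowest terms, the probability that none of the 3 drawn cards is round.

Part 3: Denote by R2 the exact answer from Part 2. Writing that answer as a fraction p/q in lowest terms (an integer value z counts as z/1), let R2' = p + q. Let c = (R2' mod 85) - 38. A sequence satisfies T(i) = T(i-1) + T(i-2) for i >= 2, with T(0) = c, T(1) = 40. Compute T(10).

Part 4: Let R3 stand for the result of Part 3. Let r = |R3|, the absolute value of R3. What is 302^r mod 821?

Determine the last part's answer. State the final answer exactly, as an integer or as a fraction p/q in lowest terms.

Part 1: a(2) = -2*(-39) - 3*(-49) = 225; iterating: a(2)=225, a(3)=-333, a(4)=-9, a(5)=1017, a(6)=-2007, a(7)=963, a(8)=4095, a(9)=-11079, a(10)=9873, a(11)=13491, a(12)=-56601, a(13)=72729, a(14)=24345, a(15)=-266877; answer -266877
Part 2: R1 = -266877; m = 7; total draws C(15,3) = 455; favorable C(8,3) = 56; P = 8/65; answer 8/65
Part 3: R2 = 8/65; threaded value p + q = 73; c = 35; T(2) = 1*(40) + 1*(35) = 75; iterating: T(2)=75, T(3)=115, T(4)=190, T(5)=305, T(6)=495, T(7)=800, T(8)=1295, T(9)=2095, T(10)=3390; answer 3390
Part 4: R3 = 3390; r = 3390; squarings mod 821: 302^1=302, 302^2=73, 302^4=403, 302^8=672, 302^16=34, 302^32=335, 302^64=569, 302^128=287, 302^256=269, 302^512=113, 302^1024=454, 302^2048=45; 302^3390 = 302^2 * 302^4 * 302^8 * 302^16 * 302^32 * 302^256 * 302^1024 * 302^2048 = 404 (mod 821); answer 404

404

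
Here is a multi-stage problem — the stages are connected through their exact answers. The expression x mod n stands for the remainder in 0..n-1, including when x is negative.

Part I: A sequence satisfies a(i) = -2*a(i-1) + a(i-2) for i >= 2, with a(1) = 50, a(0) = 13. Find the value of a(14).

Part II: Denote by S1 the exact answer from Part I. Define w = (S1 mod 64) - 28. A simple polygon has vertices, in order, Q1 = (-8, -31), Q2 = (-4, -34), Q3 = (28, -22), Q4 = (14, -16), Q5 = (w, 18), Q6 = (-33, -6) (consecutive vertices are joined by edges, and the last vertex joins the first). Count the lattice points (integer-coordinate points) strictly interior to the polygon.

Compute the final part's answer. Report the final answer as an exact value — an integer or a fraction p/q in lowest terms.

1543

Part I: a(2) = -2*(50) + 1*(13) = -87; iterating: a(2)=-87, a(3)=224, a(4)=-535, a(5)=1294, a(6)=-3123, a(7)=7540, a(8)=-18203, a(9)=43946, a(10)=-106095, a(11)=256136, a(12)=-618367, a(13)=1492870, a(14)=-3604107; answer -3604107
Part II: S1 = -3604107; w = 25; cross terms: (-8*-34 - -4*-31)=148, (-4*-22 - 28*-34)=1040, (28*-16 - 14*-22)=-140, (14*18 - 25*-16)=652, (25*-6 - -33*18)=444, (-33*-31 - -8*-6)=975; twice the area = |3119| = 3119; area = 3119/2; boundary points = 1 + 4 + 2 + 1 + 2 + 25 = 35; strictly interior points = area - boundary/2 + 1 = 1543; answer 1543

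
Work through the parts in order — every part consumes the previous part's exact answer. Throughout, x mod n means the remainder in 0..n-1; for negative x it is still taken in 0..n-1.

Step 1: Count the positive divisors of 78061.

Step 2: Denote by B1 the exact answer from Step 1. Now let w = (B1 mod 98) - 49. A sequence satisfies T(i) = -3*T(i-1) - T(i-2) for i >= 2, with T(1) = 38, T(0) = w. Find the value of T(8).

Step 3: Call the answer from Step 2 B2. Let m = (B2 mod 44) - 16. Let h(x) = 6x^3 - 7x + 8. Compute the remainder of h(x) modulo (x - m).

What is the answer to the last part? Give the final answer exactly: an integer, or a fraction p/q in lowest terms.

Step 1: 78061 = 251 * 311; number of divisors = (1+1) * (1+1) = 4; answer 4
Step 2: B1 = 4; w = -45; T(2) = -3*(38) - 1*(-45) = -69; iterating: T(2)=-69, T(3)=169, T(4)=-438, T(5)=1145, T(6)=-2997, T(7)=7846, T(8)=-20541; answer -20541
Step 3: B2 = -20541; m = -9; remainder = value at the root: 6*(-9)^3 - 7*(-9)^1 + 8 = (-4374) + (63) + (8) = -4303; answer -4303

-4303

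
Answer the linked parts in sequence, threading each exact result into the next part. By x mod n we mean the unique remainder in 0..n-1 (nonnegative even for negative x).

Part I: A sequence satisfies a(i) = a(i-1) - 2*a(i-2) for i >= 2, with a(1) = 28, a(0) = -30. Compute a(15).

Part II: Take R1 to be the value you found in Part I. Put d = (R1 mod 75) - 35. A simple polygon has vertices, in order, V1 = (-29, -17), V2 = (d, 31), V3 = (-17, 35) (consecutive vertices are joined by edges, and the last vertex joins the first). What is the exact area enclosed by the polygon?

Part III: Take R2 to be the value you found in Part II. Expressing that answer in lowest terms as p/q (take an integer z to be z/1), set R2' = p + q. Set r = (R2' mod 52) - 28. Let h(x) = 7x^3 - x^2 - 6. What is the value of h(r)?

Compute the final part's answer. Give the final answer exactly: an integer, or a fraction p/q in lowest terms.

Part I: a(2) = 1*(28) - 2*(-30) = 88; iterating: a(2)=88, a(3)=32, a(4)=-144, a(5)=-208, a(6)=80, a(7)=496, a(8)=336, a(9)=-656, a(10)=-1328, a(11)=-16, a(12)=2640, a(13)=2672, a(14)=-2608, a(15)=-7952; answer -7952
Part II: R1 = -7952; d = 38; cross terms: (-29*31 - 38*-17)=-253, (38*35 - -17*31)=1857, (-17*-17 - -29*35)=1304; twice the area = |2908| = 2908; area = 1454; answer 1454
Part III: R2 = 1454; threaded value p + q = 1455; r = 23; 7*(23)^3 - 1*(23)^2 - 6 = (85169) + (-529) + (-6) = 84634; answer 84634

84634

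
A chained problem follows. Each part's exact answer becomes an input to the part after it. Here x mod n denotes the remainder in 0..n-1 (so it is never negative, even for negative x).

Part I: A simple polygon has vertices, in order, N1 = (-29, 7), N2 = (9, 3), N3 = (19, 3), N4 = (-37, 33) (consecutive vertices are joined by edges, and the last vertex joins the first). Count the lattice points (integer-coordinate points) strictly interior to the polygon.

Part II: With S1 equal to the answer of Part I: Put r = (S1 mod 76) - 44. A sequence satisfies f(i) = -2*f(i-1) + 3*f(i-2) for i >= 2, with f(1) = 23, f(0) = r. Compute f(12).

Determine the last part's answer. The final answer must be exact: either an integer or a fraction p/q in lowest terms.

-7174471

Part I: cross terms: (-29*3 - 9*7)=-150, (9*3 - 19*3)=-30, (19*33 - -37*3)=738, (-37*7 - -29*33)=698; twice the area = |1256| = 1256; area = 628; boundary points = 2 + 10 + 2 + 2 = 16; strictly interior points = area - boundary/2 + 1 = 621; answer 621
Part II: S1 = 621; r = -31; f(2) = -2*(23) + 3*(-31) = -139; iterating: f(2)=-139, f(3)=347, f(4)=-1111, f(5)=3263, f(6)=-9859, f(7)=29507, f(8)=-88591, f(9)=265703, f(10)=-797179, f(11)=2391467, f(12)=-7174471; answer -7174471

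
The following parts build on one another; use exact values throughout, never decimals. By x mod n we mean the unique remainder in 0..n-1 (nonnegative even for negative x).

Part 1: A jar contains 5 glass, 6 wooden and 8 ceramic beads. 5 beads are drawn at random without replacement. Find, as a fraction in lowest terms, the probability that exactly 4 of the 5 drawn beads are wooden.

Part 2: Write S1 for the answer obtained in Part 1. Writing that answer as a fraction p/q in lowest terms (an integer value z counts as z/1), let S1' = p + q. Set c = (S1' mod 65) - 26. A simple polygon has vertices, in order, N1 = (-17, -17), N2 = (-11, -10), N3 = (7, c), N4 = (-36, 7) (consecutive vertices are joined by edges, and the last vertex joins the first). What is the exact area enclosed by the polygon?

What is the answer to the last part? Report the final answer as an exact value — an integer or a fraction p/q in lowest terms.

Part 1: total draws C(19,5) = 11628; favorable C(6,4)*C(13,1) = 195; P = 65/3876; answer 65/3876
Part 2: S1 = 65/3876; threaded value p + q = 3941; c = 15; cross terms: (-17*-10 - -11*-17)=-17, (-11*15 - 7*-10)=-95, (7*7 - -36*15)=589, (-36*-17 - -17*7)=731; twice the area = |1208| = 1208; area = 604; answer 604

604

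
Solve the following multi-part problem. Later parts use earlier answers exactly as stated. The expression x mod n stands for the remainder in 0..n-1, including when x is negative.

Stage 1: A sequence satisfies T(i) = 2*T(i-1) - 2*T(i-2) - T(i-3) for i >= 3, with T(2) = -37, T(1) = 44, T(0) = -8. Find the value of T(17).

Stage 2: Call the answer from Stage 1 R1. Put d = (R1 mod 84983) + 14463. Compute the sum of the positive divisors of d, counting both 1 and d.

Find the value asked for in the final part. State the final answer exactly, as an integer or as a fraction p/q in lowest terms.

Stage 1: T(3) = 2*(-37) - 2*(44) - 1*(-8) = -154; iterating: T(3)=-154, T(4)=-278, T(5)=-211, T(6)=288, T(7)=1276, T(8)=2187, T(9)=1534, T(10)=-2582, T(11)=-10419, T(12)=-17208, T(13)=-10996, T(14)=22843, T(15)=84886, T(16)=135082, T(17)=77549; answer 77549
Stage 2: R1 = 77549; d = 92012; 92012 = 2^2 * 23003; sigma = (1 + 2 + 4) * (1 + 23003) = 7 * 23004 = 161028; answer 161028

161028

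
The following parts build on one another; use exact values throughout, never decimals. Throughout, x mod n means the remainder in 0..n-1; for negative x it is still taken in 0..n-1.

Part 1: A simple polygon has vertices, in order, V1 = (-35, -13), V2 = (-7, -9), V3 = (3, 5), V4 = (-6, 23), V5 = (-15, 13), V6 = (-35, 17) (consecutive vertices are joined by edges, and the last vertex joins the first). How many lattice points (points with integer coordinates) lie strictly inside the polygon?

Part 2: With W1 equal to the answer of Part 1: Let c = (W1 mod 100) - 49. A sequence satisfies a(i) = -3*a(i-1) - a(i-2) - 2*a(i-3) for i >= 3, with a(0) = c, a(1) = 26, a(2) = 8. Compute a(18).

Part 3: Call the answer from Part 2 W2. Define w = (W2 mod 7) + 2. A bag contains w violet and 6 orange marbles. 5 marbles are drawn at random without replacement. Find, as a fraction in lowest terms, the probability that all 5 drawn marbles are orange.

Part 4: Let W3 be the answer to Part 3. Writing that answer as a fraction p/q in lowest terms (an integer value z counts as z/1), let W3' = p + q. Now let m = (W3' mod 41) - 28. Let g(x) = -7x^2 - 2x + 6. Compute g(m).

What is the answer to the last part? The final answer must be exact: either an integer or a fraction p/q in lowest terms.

Part 1: cross terms: (-35*-9 - -7*-13)=224, (-7*5 - 3*-9)=-8, (3*23 - -6*5)=99, (-6*13 - -15*23)=267, (-15*17 - -35*13)=200, (-35*-13 - -35*17)=1050; twice the area = |1832| = 1832; area = 916; boundary points = 4 + 2 + 9 + 1 + 4 + 30 = 50; strictly interior points = area - boundary/2 + 1 = 892; answer 892
Part 2: W1 = 892; c = 43; a(3) = -3*(8) - 1*(26) - 2*(43) = -136; iterating: a(3)=-136, a(4)=348, a(5)=-924, a(6)=2696, a(7)=-7860, a(8)=22732, a(9)=-65728, a(10)=190172, a(11)=-550252, a(12)=1592040, a(13)=-4606212, a(14)=13327100, a(15)=-38559168, a(16)=111562828, a(17)=-322783516, a(18)=933906056; answer 933906056
Part 3: W2 = 933906056; w = 8; total draws C(14,5) = 2002; favorable C(6,5) = 6; P = 3/1001; answer 3/1001
Part 4: W3 = 3/1001; threaded value p + q = 1004; m = -8; -7*(-8)^2 - 2*(-8)^1 + 6 = (-448) + (16) + (6) = -426; answer -426

-426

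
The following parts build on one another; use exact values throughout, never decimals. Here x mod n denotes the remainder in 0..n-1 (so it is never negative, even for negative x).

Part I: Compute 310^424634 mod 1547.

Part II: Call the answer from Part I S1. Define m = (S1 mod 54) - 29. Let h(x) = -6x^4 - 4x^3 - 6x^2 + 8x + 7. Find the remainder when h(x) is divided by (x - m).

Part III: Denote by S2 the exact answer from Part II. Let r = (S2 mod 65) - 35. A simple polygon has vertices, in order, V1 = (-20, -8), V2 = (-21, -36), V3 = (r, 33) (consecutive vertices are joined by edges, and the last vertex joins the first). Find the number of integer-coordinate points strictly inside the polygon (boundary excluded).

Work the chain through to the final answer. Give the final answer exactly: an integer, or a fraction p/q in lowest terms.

62

Part I: squarings mod 1547: 310^1=310, 310^2=186, 310^4=562, 310^8=256, 310^16=562, 310^32=256, 310^64=562, 310^128=256, 310^256=562, 310^512=256, 310^1024=562, 310^2048=256, 310^4096=562, 310^8192=256, 310^16384=562, 310^32768=256, 310^65536=562, 310^131072=256, 310^262144=562; 310^424634 = 310^2 * 310^8 * 310^16 * 310^32 * 310^128 * 310^512 * 310^2048 * 310^4096 * 310^8192 * 310^16384 * 310^131072 * 310^262144 = 186 (mod 1547); answer 186
Part II: S1 = 186; m = -5; remainder = value at the root: -6*(-5)^4 - 4*(-5)^3 - 6*(-5)^2 + 8*(-5)^1 + 7 = (-3750) + (500) + (-150) + (-40) + (7) = -3433; answer -3433
Part III: S2 = -3433; r = -23; cross terms: (-20*-36 - -21*-8)=552, (-21*33 - -23*-36)=-1521, (-23*-8 - -20*33)=844; twice the area = |-125| = 125; area = 125/2; boundary points = 1 + 1 + 1 = 3; strictly interior points = area - boundary/2 + 1 = 62; answer 62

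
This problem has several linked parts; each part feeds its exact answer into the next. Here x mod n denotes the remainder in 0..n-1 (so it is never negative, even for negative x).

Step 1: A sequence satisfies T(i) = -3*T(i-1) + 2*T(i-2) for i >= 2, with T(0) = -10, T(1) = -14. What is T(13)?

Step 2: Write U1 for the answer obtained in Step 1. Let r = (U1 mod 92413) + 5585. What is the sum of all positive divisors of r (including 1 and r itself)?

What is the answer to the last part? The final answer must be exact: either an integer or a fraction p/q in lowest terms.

Step 1: T(2) = -3*(-14) + 2*(-10) = 22; iterating: T(2)=22, T(3)=-94, T(4)=326, T(5)=-1166, T(6)=4150, T(7)=-14782, T(8)=52646, T(9)=-187502, T(10)=667798, T(11)=-2378398, T(12)=8470790, T(13)=-30169166; answer -30169166
Step 2: U1 = -30169166; r = 55470; 55470 = 2 * 3 * 5 * 43^2; sigma = (1 + 2) * (1 + 3) * (1 + 5) * (1 + 43 + 1849) = 3 * 4 * 6 * 1893 = 136296; answer 136296

136296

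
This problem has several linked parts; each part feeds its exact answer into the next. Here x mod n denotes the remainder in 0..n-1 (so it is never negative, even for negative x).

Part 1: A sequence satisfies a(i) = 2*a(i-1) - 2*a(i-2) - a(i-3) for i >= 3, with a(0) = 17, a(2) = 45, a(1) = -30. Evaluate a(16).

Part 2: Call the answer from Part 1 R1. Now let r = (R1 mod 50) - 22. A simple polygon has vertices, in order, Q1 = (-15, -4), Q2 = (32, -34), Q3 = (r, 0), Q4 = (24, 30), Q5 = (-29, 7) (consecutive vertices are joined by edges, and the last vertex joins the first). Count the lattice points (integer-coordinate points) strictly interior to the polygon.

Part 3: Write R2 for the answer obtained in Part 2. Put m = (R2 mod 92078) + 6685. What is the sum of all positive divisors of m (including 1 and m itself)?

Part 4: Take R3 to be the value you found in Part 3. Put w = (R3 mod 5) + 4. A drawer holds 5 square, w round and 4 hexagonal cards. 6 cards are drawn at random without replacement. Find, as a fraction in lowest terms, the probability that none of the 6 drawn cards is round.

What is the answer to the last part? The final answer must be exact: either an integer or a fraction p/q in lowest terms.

12/715

Part 1: a(3) = 2*(45) - 2*(-30) - 1*(17) = 133; iterating: a(3)=133, a(4)=206, a(5)=101, a(6)=-343, a(7)=-1094, a(8)=-1603, a(9)=-675, a(10)=2950, a(11)=8853, a(12)=12481, a(13)=4306, a(14)=-25203, a(15)=-71499, a(16)=-96898; answer -96898
Part 2: R1 = -96898; r = -20; cross terms: (-15*-34 - 32*-4)=638, (32*0 - -20*-34)=-680, (-20*30 - 24*0)=-600, (24*7 - -29*30)=1038, (-29*-4 - -15*7)=221; twice the area = |617| = 617; area = 617/2; boundary points = 1 + 2 + 2 + 1 + 1 = 7; strictly interior points = area - boundary/2 + 1 = 306; answer 306
Part 3: R2 = 306; m = 6991; 6991 is prime, so its only divisors are 1 and 6991; sigma = 1 + 6991 = 6992; answer 6992
Part 4: R3 = 6992; w = 6; total draws C(15,6) = 5005; favorable C(9,6) = 84; P = 12/715; answer 12/715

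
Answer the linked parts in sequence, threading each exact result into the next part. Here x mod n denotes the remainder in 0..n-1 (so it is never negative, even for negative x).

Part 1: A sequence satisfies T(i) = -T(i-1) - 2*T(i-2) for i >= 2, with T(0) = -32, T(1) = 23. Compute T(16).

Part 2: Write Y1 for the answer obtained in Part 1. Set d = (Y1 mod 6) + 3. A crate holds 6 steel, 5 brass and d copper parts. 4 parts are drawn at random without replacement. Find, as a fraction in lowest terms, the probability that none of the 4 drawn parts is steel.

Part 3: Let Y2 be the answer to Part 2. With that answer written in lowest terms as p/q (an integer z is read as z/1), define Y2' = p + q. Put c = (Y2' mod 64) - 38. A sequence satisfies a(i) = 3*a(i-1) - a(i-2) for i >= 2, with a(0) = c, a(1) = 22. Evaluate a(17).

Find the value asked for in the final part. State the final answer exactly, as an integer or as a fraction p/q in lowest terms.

Part 1: T(2) = -1*(23) - 2*(-32) = 41; iterating: T(2)=41, T(3)=-87, T(4)=5, T(5)=169, T(6)=-179, T(7)=-159, T(8)=517, T(9)=-199, T(10)=-835, T(11)=1233, T(12)=437, T(13)=-2903, T(14)=2029, T(15)=3777, T(16)=-7835; answer -7835
Part 2: Y1 = -7835; d = 4; total draws C(15,4) = 1365; favorable C(9,4) = 126; P = 6/65; answer 6/65
Part 3: Y2 = 6/65; threaded value p + q = 71; c = -31; a(2) = 3*(22) - 1*(-31) = 97; iterating: a(2)=97, a(3)=269, a(4)=710, a(5)=1861, a(6)=4873, a(7)=12758, a(8)=33401, a(9)=87445, a(10)=228934, a(11)=599357, a(12)=1569137, a(13)=4108054, a(14)=10755025, a(15)=28157021, a(16)=73716038, a(17)=192991093; answer 192991093

192991093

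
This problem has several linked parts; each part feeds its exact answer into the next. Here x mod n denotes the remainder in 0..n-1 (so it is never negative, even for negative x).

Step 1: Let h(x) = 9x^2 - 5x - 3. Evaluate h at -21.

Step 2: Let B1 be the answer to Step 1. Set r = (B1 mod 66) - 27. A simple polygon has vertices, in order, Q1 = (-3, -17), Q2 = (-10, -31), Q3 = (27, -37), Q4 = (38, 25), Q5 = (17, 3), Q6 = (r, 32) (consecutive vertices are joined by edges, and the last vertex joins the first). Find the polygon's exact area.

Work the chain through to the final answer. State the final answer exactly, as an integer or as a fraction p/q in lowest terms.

Step 1: 9*(-21)^2 - 5*(-21)^1 - 3 = (3969) + (105) + (-3) = 4071; answer 4071
Step 2: B1 = 4071; r = 18; cross terms: (-3*-31 - -10*-17)=-77, (-10*-37 - 27*-31)=1207, (27*25 - 38*-37)=2081, (38*3 - 17*25)=-311, (17*32 - 18*3)=490, (18*-17 - -3*32)=-210; twice the area = |3180| = 3180; area = 1590; answer 1590

1590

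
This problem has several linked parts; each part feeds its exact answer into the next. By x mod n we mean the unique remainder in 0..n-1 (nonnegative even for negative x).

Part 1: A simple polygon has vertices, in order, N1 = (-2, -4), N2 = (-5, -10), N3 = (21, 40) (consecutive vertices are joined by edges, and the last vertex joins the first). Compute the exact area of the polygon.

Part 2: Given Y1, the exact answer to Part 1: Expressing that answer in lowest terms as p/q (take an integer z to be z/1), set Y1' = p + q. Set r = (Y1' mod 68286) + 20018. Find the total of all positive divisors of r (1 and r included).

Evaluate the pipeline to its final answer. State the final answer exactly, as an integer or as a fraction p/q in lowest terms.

Part 1: cross terms: (-2*-10 - -5*-4)=0, (-5*40 - 21*-10)=10, (21*-4 - -2*40)=-4; twice the area = |6| = 6; area = 3; answer 3
Part 2: Y1 = 3; threaded value p + q = 4; r = 20022; 20022 = 2 * 3 * 47 * 71; sigma = (1 + 2) * (1 + 3) * (1 + 47) * (1 + 71) = 3 * 4 * 48 * 72 = 41472; answer 41472

41472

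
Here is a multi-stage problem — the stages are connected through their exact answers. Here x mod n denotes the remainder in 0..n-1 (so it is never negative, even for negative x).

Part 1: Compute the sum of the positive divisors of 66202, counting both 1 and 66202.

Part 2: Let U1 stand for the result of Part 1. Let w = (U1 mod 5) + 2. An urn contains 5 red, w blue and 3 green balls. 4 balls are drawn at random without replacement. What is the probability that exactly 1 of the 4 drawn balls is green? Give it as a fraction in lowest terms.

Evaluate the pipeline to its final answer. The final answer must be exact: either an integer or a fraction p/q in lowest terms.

Part 1: 66202 = 2 * 79 * 419; sigma = (1 + 2) * (1 + 79) * (1 + 419) = 3 * 80 * 420 = 100800; answer 100800
Part 2: U1 = 100800; w = 2; total draws C(10,4) = 210; favorable C(3,1)*C(7,3) = 105; P = 1/2; answer 1/2

1/2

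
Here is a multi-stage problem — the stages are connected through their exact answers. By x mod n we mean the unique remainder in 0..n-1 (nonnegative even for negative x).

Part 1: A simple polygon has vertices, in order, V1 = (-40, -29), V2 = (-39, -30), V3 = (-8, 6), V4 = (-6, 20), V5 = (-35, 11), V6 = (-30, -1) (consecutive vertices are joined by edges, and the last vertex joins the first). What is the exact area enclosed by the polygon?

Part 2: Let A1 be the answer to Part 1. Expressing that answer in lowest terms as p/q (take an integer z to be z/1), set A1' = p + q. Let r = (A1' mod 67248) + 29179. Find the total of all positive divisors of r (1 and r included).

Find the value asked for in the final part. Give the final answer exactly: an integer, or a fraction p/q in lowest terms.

Part 1: cross terms: (-40*-30 - -39*-29)=69, (-39*6 - -8*-30)=-474, (-8*20 - -6*6)=-124, (-6*11 - -35*20)=634, (-35*-1 - -30*11)=365, (-30*-29 - -40*-1)=830; twice the area = |1300| = 1300; area = 650; answer 650
Part 2: A1 = 650; threaded value p + q = 651; r = 29830; 29830 = 2 * 5 * 19 * 157; sigma = (1 + 2) * (1 + 5) * (1 + 19) * (1 + 157) = 3 * 6 * 20 * 158 = 56880; answer 56880

56880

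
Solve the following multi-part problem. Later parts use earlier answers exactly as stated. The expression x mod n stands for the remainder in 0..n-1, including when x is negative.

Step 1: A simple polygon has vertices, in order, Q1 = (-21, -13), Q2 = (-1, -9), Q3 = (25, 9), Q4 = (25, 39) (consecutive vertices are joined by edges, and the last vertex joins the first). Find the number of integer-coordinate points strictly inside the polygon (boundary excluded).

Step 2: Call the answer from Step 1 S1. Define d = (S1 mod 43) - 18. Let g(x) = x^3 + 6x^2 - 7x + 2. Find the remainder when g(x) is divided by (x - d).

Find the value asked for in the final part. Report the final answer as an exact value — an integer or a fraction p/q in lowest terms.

Step 1: cross terms: (-21*-9 - -1*-13)=176, (-1*9 - 25*-9)=216, (25*39 - 25*9)=750, (25*-13 - -21*39)=494; twice the area = |1636| = 1636; area = 818; boundary points = 4 + 2 + 30 + 2 = 38; strictly interior points = area - boundary/2 + 1 = 800; answer 800
Step 2: S1 = 800; d = 8; remainder = value at the root: 1*(8)^3 + 6*(8)^2 - 7*(8)^1 + 2 = (512) + (384) + (-56) + (2) = 842; answer 842

842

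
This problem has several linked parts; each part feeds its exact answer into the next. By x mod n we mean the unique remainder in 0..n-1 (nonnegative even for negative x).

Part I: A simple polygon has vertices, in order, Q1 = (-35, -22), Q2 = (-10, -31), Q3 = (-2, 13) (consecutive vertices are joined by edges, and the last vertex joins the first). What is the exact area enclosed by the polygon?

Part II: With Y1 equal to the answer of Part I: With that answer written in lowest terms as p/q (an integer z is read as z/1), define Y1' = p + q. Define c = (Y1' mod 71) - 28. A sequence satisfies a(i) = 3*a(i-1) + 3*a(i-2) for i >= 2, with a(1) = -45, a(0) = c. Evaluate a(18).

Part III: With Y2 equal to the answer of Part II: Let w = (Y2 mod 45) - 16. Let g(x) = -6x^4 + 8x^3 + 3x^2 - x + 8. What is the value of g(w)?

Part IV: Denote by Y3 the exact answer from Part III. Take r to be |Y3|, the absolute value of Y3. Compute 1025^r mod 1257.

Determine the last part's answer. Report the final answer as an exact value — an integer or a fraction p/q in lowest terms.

Part I: cross terms: (-35*-31 - -10*-22)=865, (-10*13 - -2*-31)=-192, (-2*-22 - -35*13)=499; twice the area = |1172| = 1172; area = 586; answer 586
Part II: Y1 = 586; threaded value p + q = 587; c = -9; a(2) = 3*(-45) + 3*(-9) = -162; iterating: a(2)=-162, a(3)=-621, a(4)=-2349, a(5)=-8910, a(6)=-33777, a(7)=-128061, a(8)=-485514, a(9)=-1840725, a(10)=-6978717, a(11)=-26458326, a(12)=-100311129, a(13)=-380308365, a(14)=-1441858482, a(15)=-5466500541, a(16)=-20725077069, a(17)=-78574732830, a(18)=-297899429697; answer -297899429697
Part III: Y2 = -297899429697; w = 2; -6*(2)^4 + 8*(2)^3 + 3*(2)^2 - 1*(2)^1 + 8 = (-96) + (64) + (12) + (-2) + (8) = -14; answer -14
Part IV: Y3 = -14; r = 14; squarings mod 1257: 1025^1=1025, 1025^2=1030, 1025^4=1249, 1025^8=64; 1025^14 = 1025^2 * 1025^4 * 1025^8 = 580 (mod 1257); answer 580

580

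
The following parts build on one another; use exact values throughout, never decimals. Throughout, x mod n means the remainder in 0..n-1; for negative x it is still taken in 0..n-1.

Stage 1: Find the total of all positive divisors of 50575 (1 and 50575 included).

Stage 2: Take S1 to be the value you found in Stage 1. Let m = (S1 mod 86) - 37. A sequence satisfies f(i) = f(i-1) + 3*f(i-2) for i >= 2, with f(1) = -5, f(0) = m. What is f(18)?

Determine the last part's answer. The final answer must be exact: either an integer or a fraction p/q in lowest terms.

-17775323

Stage 1: 50575 = 5^2 * 7 * 17^2; sigma = (1 + 5 + 25) * (1 + 7) * (1 + 17 + 289) = 31 * 8 * 307 = 76136; answer 76136
Stage 2: S1 = 76136; m = -11; f(2) = 1*(-5) + 3*(-11) = -38; iterating: f(2)=-38, f(3)=-53, f(4)=-167, f(5)=-326, f(6)=-827, f(7)=-1805, f(8)=-4286, f(9)=-9701, f(10)=-22559, f(11)=-51662, f(12)=-119339, f(13)=-274325, f(14)=-632342, f(15)=-1455317, f(16)=-3352343, f(17)=-7718294, f(18)=-17775323; answer -17775323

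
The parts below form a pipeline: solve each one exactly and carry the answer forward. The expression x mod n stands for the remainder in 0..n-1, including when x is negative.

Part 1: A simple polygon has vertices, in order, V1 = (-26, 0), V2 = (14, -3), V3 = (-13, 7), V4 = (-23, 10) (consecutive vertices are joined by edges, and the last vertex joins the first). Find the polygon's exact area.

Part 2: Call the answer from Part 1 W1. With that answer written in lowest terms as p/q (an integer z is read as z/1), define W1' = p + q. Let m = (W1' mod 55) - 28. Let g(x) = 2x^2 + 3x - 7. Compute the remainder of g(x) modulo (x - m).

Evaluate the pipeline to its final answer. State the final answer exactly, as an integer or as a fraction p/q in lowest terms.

Part 1: cross terms: (-26*-3 - 14*0)=78, (14*7 - -13*-3)=59, (-13*10 - -23*7)=31, (-23*0 - -26*10)=260; twice the area = |428| = 428; area = 214; answer 214
Part 2: W1 = 214; threaded value p + q = 215; m = 22; remainder = value at the root: 2*(22)^2 + 3*(22)^1 - 7 = (968) + (66) + (-7) = 1027; answer 1027

1027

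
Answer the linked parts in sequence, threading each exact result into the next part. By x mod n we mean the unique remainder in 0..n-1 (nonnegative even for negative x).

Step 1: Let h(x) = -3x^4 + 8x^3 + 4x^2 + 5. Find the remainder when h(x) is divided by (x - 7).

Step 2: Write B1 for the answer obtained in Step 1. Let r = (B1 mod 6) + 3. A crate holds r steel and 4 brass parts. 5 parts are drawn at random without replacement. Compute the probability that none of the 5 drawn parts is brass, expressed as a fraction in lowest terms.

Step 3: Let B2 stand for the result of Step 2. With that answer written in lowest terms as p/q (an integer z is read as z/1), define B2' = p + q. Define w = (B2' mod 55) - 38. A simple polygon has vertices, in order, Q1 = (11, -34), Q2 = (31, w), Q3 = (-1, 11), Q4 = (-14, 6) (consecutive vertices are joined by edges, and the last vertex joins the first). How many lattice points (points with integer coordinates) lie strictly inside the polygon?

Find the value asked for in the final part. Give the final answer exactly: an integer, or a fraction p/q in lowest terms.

Step 1: remainder = value at the root: -3*(7)^4 + 8*(7)^3 + 4*(7)^2 + 5 = (-7203) + (2744) + (196) + (5) = -4258; answer -4258
Step 2: B1 = -4258; r = 5; total draws C(9,5) = 126; favorable C(5,5) = 1; P = 1/126; answer 1/126
Step 3: B2 = 1/126; threaded value p + q = 127; w = -21; cross terms: (11*-21 - 31*-34)=823, (31*11 - -1*-21)=320, (-1*6 - -14*11)=148, (-14*-34 - 11*6)=410; twice the area = |1701| = 1701; area = 1701/2; boundary points = 1 + 32 + 1 + 5 = 39; strictly interior points = area - boundary/2 + 1 = 832; answer 832

832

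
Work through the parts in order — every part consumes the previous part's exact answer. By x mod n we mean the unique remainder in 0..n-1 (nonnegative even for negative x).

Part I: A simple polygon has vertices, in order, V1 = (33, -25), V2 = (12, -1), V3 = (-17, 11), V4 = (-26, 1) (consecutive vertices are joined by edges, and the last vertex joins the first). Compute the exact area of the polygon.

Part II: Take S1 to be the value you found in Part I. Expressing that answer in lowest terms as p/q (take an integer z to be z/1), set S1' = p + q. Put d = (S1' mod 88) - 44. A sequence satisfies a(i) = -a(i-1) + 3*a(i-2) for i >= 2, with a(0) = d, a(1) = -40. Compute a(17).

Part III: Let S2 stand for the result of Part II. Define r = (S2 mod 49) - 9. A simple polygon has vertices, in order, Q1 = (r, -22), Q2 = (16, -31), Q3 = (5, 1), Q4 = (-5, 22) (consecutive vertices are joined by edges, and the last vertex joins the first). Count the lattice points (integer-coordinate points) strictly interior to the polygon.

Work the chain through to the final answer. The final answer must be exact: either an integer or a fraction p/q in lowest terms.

Part I: cross terms: (33*-1 - 12*-25)=267, (12*11 - -17*-1)=115, (-17*1 - -26*11)=269, (-26*-25 - 33*1)=617; twice the area = |1268| = 1268; area = 634; answer 634
Part II: S1 = 634; threaded value p + q = 635; d = -25; a(2) = -1*(-40) + 3*(-25) = -35; iterating: a(2)=-35, a(3)=-85, a(4)=-20, a(5)=-235, a(6)=175, a(7)=-880, a(8)=1405, a(9)=-4045, a(10)=8260, a(11)=-20395, a(12)=45175, a(13)=-106360, a(14)=241885, a(15)=-560965, a(16)=1286620, a(17)=-2969515; answer -2969515
Part III: S2 = -2969515; r = 23; cross terms: (23*-31 - 16*-22)=-361, (16*1 - 5*-31)=171, (5*22 - -5*1)=115, (-5*-22 - 23*22)=-396; twice the area = |-471| = 471; area = 471/2; boundary points = 1 + 1 + 1 + 4 = 7; strictly interior points = area - boundary/2 + 1 = 233; answer 233

233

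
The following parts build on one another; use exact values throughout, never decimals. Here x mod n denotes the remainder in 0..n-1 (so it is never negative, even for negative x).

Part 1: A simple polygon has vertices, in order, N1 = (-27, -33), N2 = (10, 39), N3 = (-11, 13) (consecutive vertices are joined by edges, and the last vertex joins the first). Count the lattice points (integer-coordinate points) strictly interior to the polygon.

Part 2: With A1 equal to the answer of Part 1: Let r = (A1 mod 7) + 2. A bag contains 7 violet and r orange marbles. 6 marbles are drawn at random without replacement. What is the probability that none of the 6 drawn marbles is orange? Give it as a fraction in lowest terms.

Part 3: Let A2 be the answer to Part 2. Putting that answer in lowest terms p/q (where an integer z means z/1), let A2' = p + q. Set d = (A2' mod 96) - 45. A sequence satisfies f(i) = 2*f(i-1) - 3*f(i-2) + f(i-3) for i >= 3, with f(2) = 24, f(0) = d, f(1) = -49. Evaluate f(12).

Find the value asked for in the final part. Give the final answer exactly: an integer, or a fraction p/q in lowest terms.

Part 1: cross terms: (-27*39 - 10*-33)=-723, (10*13 - -11*39)=559, (-11*-33 - -27*13)=714; twice the area = |550| = 550; area = 275; boundary points = 1 + 1 + 2 = 4; strictly interior points = area - boundary/2 + 1 = 274; answer 274
Part 2: A1 = 274; r = 3; total draws C(10,6) = 210; favorable C(7,6) = 7; P = 1/30; answer 1/30
Part 3: A2 = 1/30; threaded value p + q = 31; d = -14; f(3) = 2*(24) - 3*(-49) + 1*(-14) = 181; iterating: f(3)=181, f(4)=241, f(5)=-37, f(6)=-616, f(7)=-880, f(8)=51, f(9)=2126, f(10)=3219, f(11)=111, f(12)=-7309; answer -7309

-7309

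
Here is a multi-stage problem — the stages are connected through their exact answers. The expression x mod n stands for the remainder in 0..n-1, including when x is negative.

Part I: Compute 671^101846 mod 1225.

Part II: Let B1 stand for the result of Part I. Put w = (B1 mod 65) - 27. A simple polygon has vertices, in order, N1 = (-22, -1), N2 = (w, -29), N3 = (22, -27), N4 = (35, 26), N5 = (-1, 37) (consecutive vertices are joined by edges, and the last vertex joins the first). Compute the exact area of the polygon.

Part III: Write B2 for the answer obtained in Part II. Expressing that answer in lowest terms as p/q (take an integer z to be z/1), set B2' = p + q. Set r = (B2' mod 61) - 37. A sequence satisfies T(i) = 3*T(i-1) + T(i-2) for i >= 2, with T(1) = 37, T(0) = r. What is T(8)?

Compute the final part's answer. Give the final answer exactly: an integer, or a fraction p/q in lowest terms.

139354

Part I: squarings mod 1225: 671^1=671, 671^2=666, 671^4=106, 671^8=211, 671^16=421, 671^32=841, 671^64=456, 671^128=911, 671^256=596, 671^512=1191, 671^1024=1156, 671^2048=1086, 671^4096=946, 671^8192=666, 671^16384=106, 671^32768=211, 671^65536=421; 671^101846 = 671^2 * 671^4 * 671^16 * 671^64 * 671^128 * 671^256 * 671^1024 * 671^2048 * 671^32768 * 671^65536 = 1121 (mod 1225); answer 1121
Part II: B1 = 1121; w = -11; cross terms: (-22*-29 - -11*-1)=627, (-11*-27 - 22*-29)=935, (22*26 - 35*-27)=1517, (35*37 - -1*26)=1321, (-1*-1 - -22*37)=815; twice the area = |5215| = 5215; area = 5215/2; answer 5215/2
Part III: B2 = 5215/2; threaded value p + q = 5217; r = -5; T(2) = 3*(37) + 1*(-5) = 106; iterating: T(2)=106, T(3)=355, T(4)=1171, T(5)=3868, T(6)=12775, T(7)=42193, T(8)=139354; answer 139354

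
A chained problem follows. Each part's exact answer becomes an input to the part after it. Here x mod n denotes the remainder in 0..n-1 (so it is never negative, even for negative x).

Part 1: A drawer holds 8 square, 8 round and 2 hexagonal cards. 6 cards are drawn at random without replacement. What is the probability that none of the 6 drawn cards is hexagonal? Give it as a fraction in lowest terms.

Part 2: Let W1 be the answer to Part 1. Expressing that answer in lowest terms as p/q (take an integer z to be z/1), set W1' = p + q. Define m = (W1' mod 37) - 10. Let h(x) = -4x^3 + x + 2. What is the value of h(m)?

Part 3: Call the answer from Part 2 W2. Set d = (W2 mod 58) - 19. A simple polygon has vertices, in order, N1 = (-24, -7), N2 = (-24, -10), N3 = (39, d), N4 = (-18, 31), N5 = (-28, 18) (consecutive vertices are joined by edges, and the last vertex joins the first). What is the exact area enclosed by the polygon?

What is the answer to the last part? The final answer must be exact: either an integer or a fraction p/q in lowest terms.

Part 1: total draws C(18,6) = 18564; favorable C(16,6) = 8008; P = 22/51; answer 22/51
Part 2: W1 = 22/51; threaded value p + q = 73; m = 26; -4*(26)^3 + 1*(26)^1 + 2 = (-70304) + (26) + (2) = -70276; answer -70276
Part 3: W2 = -70276; d = 1; cross terms: (-24*-10 - -24*-7)=72, (-24*1 - 39*-10)=366, (39*31 - -18*1)=1227, (-18*18 - -28*31)=544, (-28*-7 - -24*18)=628; twice the area = |2837| = 2837; area = 2837/2; answer 2837/2

2837/2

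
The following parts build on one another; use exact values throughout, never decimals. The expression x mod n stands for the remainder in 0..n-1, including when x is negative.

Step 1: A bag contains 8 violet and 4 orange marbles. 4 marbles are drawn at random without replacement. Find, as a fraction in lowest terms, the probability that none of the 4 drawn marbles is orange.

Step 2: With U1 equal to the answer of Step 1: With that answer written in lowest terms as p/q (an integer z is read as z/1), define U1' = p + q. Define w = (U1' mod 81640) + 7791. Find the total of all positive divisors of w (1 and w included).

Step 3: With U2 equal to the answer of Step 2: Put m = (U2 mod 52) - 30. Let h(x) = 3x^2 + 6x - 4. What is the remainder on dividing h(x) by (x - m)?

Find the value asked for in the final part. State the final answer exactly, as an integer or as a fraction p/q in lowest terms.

860

Step 1: total draws C(12,4) = 495; favorable C(8,4) = 70; P = 14/99; answer 14/99
Step 2: U1 = 14/99; threaded value p + q = 113; w = 7904; 7904 = 2^5 * 13 * 19; sigma = (1 + 2 + 4 + 8 + 16 + 32) * (1 + 13) * (1 + 19) = 63 * 14 * 20 = 17640; answer 17640
Step 3: U2 = 17640; m = -18; remainder = value at the root: 3*(-18)^2 + 6*(-18)^1 - 4 = (972) + (-108) + (-4) = 860; answer 860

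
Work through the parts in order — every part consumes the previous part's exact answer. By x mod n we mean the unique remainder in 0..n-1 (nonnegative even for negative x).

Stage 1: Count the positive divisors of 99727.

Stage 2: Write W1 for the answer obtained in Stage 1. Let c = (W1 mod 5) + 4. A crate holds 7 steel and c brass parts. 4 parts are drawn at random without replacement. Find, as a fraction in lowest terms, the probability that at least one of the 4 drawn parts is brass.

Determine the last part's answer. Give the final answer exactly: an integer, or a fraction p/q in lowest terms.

38/39

Stage 1: 99727 = 31 * 3217; number of divisors = (1+1) * (1+1) = 4; answer 4
Stage 2: W1 = 4; c = 8; total draws C(15,4) = 1365; complement C(7,4) = 35; favorable 1365 - 35 = 1330; P = 38/39; answer 38/39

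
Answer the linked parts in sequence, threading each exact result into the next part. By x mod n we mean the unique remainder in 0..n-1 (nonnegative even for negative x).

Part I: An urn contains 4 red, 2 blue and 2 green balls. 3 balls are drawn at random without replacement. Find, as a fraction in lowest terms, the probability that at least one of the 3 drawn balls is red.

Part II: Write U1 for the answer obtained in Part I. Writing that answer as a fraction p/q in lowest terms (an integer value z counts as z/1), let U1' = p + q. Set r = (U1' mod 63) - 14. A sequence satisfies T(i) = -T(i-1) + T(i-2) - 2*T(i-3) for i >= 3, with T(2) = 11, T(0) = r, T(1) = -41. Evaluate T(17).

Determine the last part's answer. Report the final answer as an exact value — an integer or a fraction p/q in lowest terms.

-1217071

Part I: total draws C(8,3) = 56; complement C(4,3) = 4; favorable 56 - 4 = 52; P = 13/14; answer 13/14
Part II: U1 = 13/14; threaded value p + q = 27; r = 13; T(3) = -1*(11) + 1*(-41) - 2*(13) = -78; iterating: T(3)=-78, T(4)=171, T(5)=-271, T(6)=598, T(7)=-1211, T(8)=2351, T(9)=-4758, T(10)=9531, T(11)=-18991, T(12)=38038, T(13)=-76091, T(14)=152111, T(15)=-304278, T(16)=608571, T(17)=-1217071; answer -1217071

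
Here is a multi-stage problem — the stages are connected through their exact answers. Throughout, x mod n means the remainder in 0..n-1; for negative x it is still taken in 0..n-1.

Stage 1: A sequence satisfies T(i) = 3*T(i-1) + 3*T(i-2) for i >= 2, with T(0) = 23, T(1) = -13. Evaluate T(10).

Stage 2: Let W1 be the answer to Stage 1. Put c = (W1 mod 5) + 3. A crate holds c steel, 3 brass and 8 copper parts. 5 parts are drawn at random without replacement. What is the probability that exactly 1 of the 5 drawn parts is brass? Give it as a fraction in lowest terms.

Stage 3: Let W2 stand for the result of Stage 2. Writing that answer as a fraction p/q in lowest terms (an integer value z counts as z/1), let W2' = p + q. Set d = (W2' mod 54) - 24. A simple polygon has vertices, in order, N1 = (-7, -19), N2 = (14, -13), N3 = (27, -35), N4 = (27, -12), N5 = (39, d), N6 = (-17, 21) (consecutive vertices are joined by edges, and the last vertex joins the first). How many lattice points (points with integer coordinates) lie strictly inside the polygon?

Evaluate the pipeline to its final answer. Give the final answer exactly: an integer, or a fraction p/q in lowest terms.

Stage 1: T(2) = 3*(-13) + 3*(23) = 30; iterating: T(2)=30, T(3)=51, T(4)=243, T(5)=882, T(6)=3375, T(7)=12771, T(8)=48438, T(9)=183627, T(10)=696195; answer 696195
Stage 2: W1 = 696195; c = 3; total draws C(14,5) = 2002; favorable C(3,1)*C(11,4) = 990; P = 45/91; answer 45/91
Stage 3: W2 = 45/91; threaded value p + q = 136; d = 4; cross terms: (-7*-13 - 14*-19)=357, (14*-35 - 27*-13)=-139, (27*-12 - 27*-35)=621, (27*4 - 39*-12)=576, (39*21 - -17*4)=887, (-17*-19 - -7*21)=470; twice the area = |2772| = 2772; area = 1386; boundary points = 3 + 1 + 23 + 4 + 1 + 10 = 42; strictly interior points = area - boundary/2 + 1 = 1366; answer 1366

1366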